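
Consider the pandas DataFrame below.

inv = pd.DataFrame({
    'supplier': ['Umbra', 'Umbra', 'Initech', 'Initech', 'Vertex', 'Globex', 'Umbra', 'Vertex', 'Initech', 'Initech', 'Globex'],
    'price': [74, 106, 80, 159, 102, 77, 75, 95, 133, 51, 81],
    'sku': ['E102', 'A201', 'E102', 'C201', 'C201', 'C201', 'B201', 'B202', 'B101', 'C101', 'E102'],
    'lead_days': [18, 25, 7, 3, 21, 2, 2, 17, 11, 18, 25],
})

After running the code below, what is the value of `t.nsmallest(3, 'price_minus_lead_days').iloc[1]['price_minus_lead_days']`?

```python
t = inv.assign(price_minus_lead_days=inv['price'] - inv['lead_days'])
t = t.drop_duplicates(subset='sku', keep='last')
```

56

add column price_minus_lead_days = inv['price'] - inv['lead_days']:
   supplier  price   sku  lead_days  price_minus_lead_days
0     Umbra     74  E102         18                     56
1     Umbra    106  A201         25                     81
2   Initech     80  E102          7                     73
3   Initech    159  C201          3                    156
4    Vertex    102  C201         21                     81
5    Globex     77  C201          2                     75
6     Umbra     75  B201          2                     73
7    Vertex     95  B202         17                     78
8   Initech    133  B101         11                    122
9   Initech     51  C101         18                     33
10   Globex     81  E102         25                     56
drop duplicate sku (keep=last):
   supplier  price   sku  lead_days  price_minus_lead_days
1     Umbra    106  A201         25                     81
5    Globex     77  C201          2                     75
6     Umbra     75  B201          2                     73
7    Vertex     95  B202         17                     78
8   Initech    133  B101         11                    122
9   Initech     51  C101         18                     33
10   Globex     81  E102         25                     56
take 3 rows with smallest price_minus_lead_days:
   supplier  price   sku  lead_days  price_minus_lead_days
9   Initech     51  C101         18                     33
10   Globex     81  E102         25                     56
6     Umbra     75  B201          2                     73
Reading off the value at position 1, column 'price_minus_lead_days', we get 56.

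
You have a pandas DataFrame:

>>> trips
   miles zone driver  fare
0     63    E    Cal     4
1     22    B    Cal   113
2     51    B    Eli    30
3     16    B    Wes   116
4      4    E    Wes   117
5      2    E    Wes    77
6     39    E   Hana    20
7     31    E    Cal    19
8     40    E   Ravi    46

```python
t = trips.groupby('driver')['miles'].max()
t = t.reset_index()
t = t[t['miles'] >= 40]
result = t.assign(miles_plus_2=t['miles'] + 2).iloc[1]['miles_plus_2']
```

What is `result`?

53

group by driver, max of miles:
driver
Cal     63
Eli     51
Hana    39
Ravi    40
Wes     16
Name: miles, dtype: int64
reset_index():
  driver  miles
0    Cal     63
1    Eli     51
2   Hana     39
3   Ravi     40
4    Wes     16
filter rows where miles >= 40:
  driver  miles
0    Cal     63
1    Eli     51
3   Ravi     40
add column miles_plus_2 = t['miles'] + 2:
  driver  miles  miles_plus_2
0    Cal     63            65
1    Eli     51            53
3   Ravi     40            42
value at position 1, column 'miles_plus_2' → 53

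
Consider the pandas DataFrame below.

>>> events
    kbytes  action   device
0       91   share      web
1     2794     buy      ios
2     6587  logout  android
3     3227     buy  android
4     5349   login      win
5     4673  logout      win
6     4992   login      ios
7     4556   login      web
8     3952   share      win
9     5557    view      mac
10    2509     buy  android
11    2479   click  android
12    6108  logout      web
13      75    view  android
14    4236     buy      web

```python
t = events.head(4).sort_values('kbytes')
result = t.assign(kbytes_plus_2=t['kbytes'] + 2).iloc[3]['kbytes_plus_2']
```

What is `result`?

6589

take first 4 rows:
   kbytes  action   device
0      91   share      web
1    2794     buy      ios
2    6587  logout  android
3    3227     buy  android
sort by kbytes:
   kbytes  action   device
0      91   share      web
1    2794     buy      ios
3    3227     buy  android
2    6587  logout  android
add column kbytes_plus_2 = t['kbytes'] + 2:
   kbytes  action   device  kbytes_plus_2
0      91   share      web             93
1    2794     buy      ios           2796
3    3227     buy  android           3229
2    6587  logout  android           6589
value at position 3, column 'kbytes_plus_2' → 6589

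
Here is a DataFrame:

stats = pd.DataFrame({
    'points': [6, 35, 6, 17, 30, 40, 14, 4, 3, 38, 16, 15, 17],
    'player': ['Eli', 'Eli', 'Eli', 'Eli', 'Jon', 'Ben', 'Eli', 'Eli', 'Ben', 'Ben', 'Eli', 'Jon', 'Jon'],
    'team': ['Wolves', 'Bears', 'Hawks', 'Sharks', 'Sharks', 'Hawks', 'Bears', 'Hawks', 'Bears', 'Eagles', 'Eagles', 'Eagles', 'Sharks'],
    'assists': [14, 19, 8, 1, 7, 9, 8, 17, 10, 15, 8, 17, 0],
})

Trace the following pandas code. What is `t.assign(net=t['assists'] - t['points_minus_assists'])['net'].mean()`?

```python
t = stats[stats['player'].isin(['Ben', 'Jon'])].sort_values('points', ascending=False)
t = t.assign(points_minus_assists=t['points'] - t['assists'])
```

-4.5

filter rows where player in ['Ben', 'Jon']:
    points player    team  assists
4       30    Jon  Sharks        7
5       40    Ben   Hawks        9
8        3    Ben   Bears       10
9       38    Ben  Eagles       15
11      15    Jon  Eagles       17
12      17    Jon  Sharks        0
sort by points descending:
    points player    team  assists
5       40    Ben   Hawks        9
9       38    Ben  Eagles       15
4       30    Jon  Sharks        7
12      17    Jon  Sharks        0
11      15    Jon  Eagles       17
8        3    Ben   Bears       10
add column points_minus_assists = t['points'] - t['assists']:
    points player    team  assists  points_minus_assists
5       40    Ben   Hawks        9                    31
9       38    Ben  Eagles       15                    23
4       30    Jon  Sharks        7                    23
12      17    Jon  Sharks        0                    17
11      15    Jon  Eagles       17                    -2
8        3    Ben   Bears       10                    -7
add column net = t['assists'] - t['points_minus_assists']:
    points player    team  assists  points_minus_assists  net
5       40    Ben   Hawks        9                    31  -22
9       38    Ben  Eagles       15                    23   -8
4       30    Jon  Sharks        7                    23  -16
12      17    Jon  Sharks        0                    17  -17
11      15    Jon  Eagles       17                    -2   19
8        3    Ben   Bears       10                    -7   17
The mean of column 'net' is -4.5.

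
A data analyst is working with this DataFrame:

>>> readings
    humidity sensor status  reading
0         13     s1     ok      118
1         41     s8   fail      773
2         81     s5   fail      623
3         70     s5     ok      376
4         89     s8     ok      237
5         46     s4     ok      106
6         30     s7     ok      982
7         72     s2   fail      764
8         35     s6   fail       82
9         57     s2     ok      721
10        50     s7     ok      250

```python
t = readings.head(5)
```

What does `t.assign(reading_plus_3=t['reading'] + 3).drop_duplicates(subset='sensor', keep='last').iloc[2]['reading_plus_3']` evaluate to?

take first 5 rows:
   humidity sensor status  reading
0        13     s1     ok      118
1        41     s8   fail      773
2        81     s5   fail      623
3        70     s5     ok      376
4        89     s8     ok      237
add column reading_plus_3 = t['reading'] + 3:
   humidity sensor status  reading  reading_plus_3
0        13     s1     ok      118             121
1        41     s8   fail      773             776
2        81     s5   fail      623             626
3        70     s5     ok      376             379
4        89     s8     ok      237             240
drop duplicate sensor (keep=last):
   humidity sensor status  reading  reading_plus_3
0        13     s1     ok      118             121
3        70     s5     ok      376             379
4        89     s8     ok      237             240
Reading off the value at position 2, column 'reading_plus_3', we get 240.

240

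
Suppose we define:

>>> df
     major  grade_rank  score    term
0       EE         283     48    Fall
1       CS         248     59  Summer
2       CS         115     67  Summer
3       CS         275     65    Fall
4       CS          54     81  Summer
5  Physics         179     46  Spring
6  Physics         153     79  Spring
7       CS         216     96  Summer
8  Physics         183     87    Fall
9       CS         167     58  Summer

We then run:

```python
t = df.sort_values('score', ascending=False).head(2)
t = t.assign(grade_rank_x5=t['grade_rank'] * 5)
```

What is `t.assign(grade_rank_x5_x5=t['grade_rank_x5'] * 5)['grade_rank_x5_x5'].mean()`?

sort by score descending:
     major  grade_rank  score    term
7       CS         216     96  Summer
8  Physics         183     87    Fall
4       CS          54     81  Summer
6  Physics         153     79  Spring
2       CS         115     67  Summer
3       CS         275     65    Fall
1       CS         248     59  Summer
9       CS         167     58  Summer
0       EE         283     48    Fall
5  Physics         179     46  Spring
take first 2 rows:
     major  grade_rank  score    term
7       CS         216     96  Summer
8  Physics         183     87    Fall
add column grade_rank_x5 = t['grade_rank'] * 5:
     major  grade_rank  score    term  grade_rank_x5
7       CS         216     96  Summer           1080
8  Physics         183     87    Fall            915
add column grade_rank_x5_x5 = t['grade_rank_x5'] * 5:
     major  grade_rank  score    term  grade_rank_x5  grade_rank_x5_x5
7       CS         216     96  Summer           1080              5400
8  Physics         183     87    Fall            915              4575
Taking the mean of column 'grade_rank_x5_x5' gives 4987.5.

4987.5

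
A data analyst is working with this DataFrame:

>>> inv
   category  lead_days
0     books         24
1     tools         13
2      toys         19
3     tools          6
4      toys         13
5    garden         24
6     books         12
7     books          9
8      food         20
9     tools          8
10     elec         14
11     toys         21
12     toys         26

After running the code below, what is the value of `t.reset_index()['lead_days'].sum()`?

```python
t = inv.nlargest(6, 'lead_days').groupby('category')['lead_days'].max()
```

take 6 rows with largest lead_days:
   category  lead_days
12     toys         26
0     books         24
5    garden         24
11     toys         21
8      food         20
2      toys         19
group by category, max of lead_days:
category
books     24
food      20
garden    24
toys      26
Name: lead_days, dtype: int64
reset_index():
  category  lead_days
0    books         24
1     food         20
2   garden         24
3     toys         26
sum of column 'lead_days' → 94

94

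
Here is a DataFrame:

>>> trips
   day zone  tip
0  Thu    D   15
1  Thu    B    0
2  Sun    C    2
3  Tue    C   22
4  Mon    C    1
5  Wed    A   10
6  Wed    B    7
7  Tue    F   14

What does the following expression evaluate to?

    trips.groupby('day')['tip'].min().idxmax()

group by day, min of tip:
day
Mon     1
Sun     2
Thu     0
Tue    14
Wed     7
Name: tip, dtype: int64
Then the label with the largest value: Tue

Tue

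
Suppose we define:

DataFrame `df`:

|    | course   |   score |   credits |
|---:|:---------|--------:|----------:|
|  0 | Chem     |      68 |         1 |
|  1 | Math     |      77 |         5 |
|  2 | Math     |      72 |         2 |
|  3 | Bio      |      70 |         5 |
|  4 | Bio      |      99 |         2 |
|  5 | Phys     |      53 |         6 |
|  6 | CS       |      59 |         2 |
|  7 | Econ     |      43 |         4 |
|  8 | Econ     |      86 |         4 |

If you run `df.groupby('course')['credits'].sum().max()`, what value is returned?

group by course, sum of credits:
course
Bio     7
CS      2
Chem    1
Econ    8
Math    7
Phys    6
Name: credits, dtype: int64
So max() = 8.

8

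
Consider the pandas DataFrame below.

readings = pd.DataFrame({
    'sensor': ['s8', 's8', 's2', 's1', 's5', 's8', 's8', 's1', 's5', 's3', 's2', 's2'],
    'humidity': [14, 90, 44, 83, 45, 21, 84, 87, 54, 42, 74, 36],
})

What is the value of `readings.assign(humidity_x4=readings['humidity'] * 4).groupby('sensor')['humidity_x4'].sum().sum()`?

add column humidity_x4 = readings['humidity'] * 4:
   sensor  humidity  humidity_x4
0      s8        14           56
1      s8        90          360
2      s2        44          176
3      s1        83          332
4      s5        45          180
5      s8        21           84
6      s8        84          336
7      s1        87          348
8      s5        54          216
9      s3        42          168
10     s2        74          296
11     s2        36          144
group by sensor, sum of humidity_x4:
sensor
s1    680
s2    616
s3    168
s5    396
s8    836
Name: humidity_x4, dtype: int64
Reading off the sum of the resulting series, we get 2696.

2696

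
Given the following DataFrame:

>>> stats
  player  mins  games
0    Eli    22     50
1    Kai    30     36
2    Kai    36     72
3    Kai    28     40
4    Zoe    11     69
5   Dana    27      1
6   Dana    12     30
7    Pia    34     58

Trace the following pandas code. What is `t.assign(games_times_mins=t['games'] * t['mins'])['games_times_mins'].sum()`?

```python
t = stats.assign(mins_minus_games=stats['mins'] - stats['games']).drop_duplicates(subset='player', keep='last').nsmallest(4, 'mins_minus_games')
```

4191

add column mins_minus_games = stats['mins'] - stats['games']:
  player  mins  games  mins_minus_games
0    Eli    22     50               -28
1    Kai    30     36                -6
2    Kai    36     72               -36
3    Kai    28     40               -12
4    Zoe    11     69               -58
5   Dana    27      1                26
6   Dana    12     30               -18
7    Pia    34     58               -24
drop duplicate player (keep=last):
  player  mins  games  mins_minus_games
0    Eli    22     50               -28
3    Kai    28     40               -12
4    Zoe    11     69               -58
6   Dana    12     30               -18
7    Pia    34     58               -24
take 4 rows with smallest mins_minus_games:
  player  mins  games  mins_minus_games
4    Zoe    11     69               -58
0    Eli    22     50               -28
7    Pia    34     58               -24
6   Dana    12     30               -18
add column games_times_mins = t['games'] * t['mins']:
  player  mins  games  mins_minus_games  games_times_mins
4    Zoe    11     69               -58               759
0    Eli    22     50               -28              1100
7    Pia    34     58               -24              1972
6   Dana    12     30               -18               360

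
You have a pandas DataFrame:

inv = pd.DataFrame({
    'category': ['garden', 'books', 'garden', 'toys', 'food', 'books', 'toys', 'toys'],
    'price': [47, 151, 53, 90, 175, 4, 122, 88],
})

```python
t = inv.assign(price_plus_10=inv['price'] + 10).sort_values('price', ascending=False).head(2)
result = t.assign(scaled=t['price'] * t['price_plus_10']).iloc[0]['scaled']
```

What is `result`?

32375

add column price_plus_10 = inv['price'] + 10:
  category  price  price_plus_10
0   garden     47             57
1    books    151            161
2   garden     53             63
3     toys     90            100
4     food    175            185
5    books      4             14
6     toys    122            132
7     toys     88             98
sort by price descending:
  category  price  price_plus_10
4     food    175            185
1    books    151            161
6     toys    122            132
3     toys     90            100
7     toys     88             98
2   garden     53             63
0   garden     47             57
5    books      4             14
take first 2 rows:
  category  price  price_plus_10
4     food    175            185
1    books    151            161
add column scaled = t['price'] * t['price_plus_10']:
  category  price  price_plus_10  scaled
4     food    175            185   32375
1    books    151            161   24311
Then the value at position 0, column 'scaled': 32375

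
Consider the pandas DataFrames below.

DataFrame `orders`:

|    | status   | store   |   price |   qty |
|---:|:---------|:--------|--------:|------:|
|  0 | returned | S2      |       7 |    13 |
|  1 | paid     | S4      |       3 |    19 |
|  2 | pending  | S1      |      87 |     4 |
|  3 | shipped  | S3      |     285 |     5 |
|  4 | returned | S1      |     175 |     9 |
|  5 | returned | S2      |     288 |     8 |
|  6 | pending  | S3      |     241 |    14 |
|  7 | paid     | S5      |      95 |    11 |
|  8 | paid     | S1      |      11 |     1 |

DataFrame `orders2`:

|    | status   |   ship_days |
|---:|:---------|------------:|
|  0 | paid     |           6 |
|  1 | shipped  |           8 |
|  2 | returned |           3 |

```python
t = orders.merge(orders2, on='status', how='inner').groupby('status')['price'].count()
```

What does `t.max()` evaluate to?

3

merge on 'status' (how='inner') → 7 rows:
     status store  price  qty  ship_days
0  returned    S2      7   13          3
1      paid    S4      3   19          6
2   shipped    S3    285    5          8
3  returned    S1    175    9          3
4  returned    S2    288    8          3
5      paid    S5     95   11          6
6      paid    S1     11    1          6
group by status, count of price:
status
paid        3
returned    3
shipped     1
Name: price, dtype: int64
Hence 3.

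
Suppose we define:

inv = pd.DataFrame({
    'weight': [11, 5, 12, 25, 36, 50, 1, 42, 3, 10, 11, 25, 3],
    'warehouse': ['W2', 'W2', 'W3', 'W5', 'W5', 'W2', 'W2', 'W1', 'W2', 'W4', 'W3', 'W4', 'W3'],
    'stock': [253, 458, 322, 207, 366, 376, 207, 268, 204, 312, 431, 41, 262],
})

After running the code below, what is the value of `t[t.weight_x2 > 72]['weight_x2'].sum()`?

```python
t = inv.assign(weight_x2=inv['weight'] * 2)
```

add column weight_x2 = inv['weight'] * 2:
    weight warehouse  stock  weight_x2
0       11        W2    253         22
1        5        W2    458         10
2       12        W3    322         24
3       25        W5    207         50
4       36        W5    366         72
5       50        W2    376        100
6        1        W2    207          2
7       42        W1    268         84
8        3        W2    204          6
9       10        W4    312         20
10      11        W3    431         22
11      25        W4     41         50
12       3        W3    262          6
filter rows where weight_x2 > 72:
   weight warehouse  stock  weight_x2
5      50        W2    376        100
7      42        W1    268         84

184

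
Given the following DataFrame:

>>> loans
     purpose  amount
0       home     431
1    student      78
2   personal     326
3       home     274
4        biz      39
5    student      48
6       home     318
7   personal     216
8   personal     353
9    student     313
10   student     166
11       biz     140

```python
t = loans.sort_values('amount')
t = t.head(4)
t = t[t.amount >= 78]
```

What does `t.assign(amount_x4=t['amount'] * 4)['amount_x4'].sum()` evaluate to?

sort by amount:
     purpose  amount
4        biz      39
5    student      48
1    student      78
11       biz     140
10   student     166
7   personal     216
3       home     274
9    student     313
6       home     318
2   personal     326
8   personal     353
0       home     431
take first 4 rows:
    purpose  amount
4       biz      39
5   student      48
1   student      78
11      biz     140
filter rows where amount >= 78:
    purpose  amount
1   student      78
11      biz     140
add column amount_x4 = t['amount'] * 4:
    purpose  amount  amount_x4
1   student      78        312
11      biz     140        560

872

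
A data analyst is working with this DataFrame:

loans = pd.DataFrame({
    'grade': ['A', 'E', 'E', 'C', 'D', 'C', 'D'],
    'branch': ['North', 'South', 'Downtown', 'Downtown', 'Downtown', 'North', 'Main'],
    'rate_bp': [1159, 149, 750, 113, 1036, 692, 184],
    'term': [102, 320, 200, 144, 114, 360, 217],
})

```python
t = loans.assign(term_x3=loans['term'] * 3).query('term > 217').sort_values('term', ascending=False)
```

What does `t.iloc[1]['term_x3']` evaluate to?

add column term_x3 = loans['term'] * 3:
  grade    branch  rate_bp  term  term_x3
0     A     North     1159   102      306
1     E     South      149   320      960
2     E  Downtown      750   200      600
3     C  Downtown      113   144      432
4     D  Downtown     1036   114      342
5     C     North      692   360     1080
6     D      Main      184   217      651
filter rows where term > 217:
  grade branch  rate_bp  term  term_x3
1     E  South      149   320      960
5     C  North      692   360     1080
sort by term descending:
  grade branch  rate_bp  term  term_x3
5     C  North      692   360     1080
1     E  South      149   320      960
So iloc[1]['term_x3'] = 960.

960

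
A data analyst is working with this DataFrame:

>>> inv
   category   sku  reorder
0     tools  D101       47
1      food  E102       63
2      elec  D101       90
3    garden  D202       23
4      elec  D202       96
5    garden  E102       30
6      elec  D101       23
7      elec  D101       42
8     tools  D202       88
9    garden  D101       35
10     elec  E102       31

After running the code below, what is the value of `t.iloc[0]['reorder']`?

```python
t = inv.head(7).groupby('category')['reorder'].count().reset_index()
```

take first 7 rows:
  category   sku  reorder
0    tools  D101       47
1     food  E102       63
2     elec  D101       90
3   garden  D202       23
4     elec  D202       96
5   garden  E102       30
6     elec  D101       23
group by category, count of reorder:
category
elec      3
food      1
garden    2
tools     1
Name: reorder, dtype: int64
reset_index():
  category  reorder
0     elec        3
1     food        1
2   garden        2
3    tools        1
The value at position 0, column 'reorder' is 3.

3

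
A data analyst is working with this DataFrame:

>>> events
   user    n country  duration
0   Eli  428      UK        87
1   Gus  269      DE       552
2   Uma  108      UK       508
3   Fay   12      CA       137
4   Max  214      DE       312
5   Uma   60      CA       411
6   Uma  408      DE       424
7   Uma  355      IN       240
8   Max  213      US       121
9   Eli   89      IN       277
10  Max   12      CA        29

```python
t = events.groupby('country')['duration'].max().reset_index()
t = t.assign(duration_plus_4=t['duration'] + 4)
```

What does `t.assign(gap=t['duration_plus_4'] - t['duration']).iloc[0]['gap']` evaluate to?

group by country, max of duration:
country
CA    411
DE    552
IN    277
UK    508
US    121
Name: duration, dtype: int64
reset_index():
  country  duration
0      CA       411
1      DE       552
2      IN       277
3      UK       508
4      US       121
add column duration_plus_4 = t['duration'] + 4:
  country  duration  duration_plus_4
0      CA       411              415
1      DE       552              556
2      IN       277              281
3      UK       508              512
4      US       121              125
add column gap = t['duration_plus_4'] - t['duration']:
  country  duration  duration_plus_4  gap
0      CA       411              415    4
1      DE       552              556    4
2      IN       277              281    4
3      UK       508              512    4
4      US       121              125    4
value at position 0, column 'gap' → 4

4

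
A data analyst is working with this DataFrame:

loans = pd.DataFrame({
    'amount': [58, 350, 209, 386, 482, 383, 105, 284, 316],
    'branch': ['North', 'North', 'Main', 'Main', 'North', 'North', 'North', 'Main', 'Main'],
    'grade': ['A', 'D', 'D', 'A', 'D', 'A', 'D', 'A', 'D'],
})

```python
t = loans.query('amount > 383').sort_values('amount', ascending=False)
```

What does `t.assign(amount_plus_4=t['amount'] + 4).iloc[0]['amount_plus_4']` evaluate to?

filter rows where amount > 383:
   amount branch grade
3     386   Main     A
4     482  North     D
sort by amount descending:
   amount branch grade
4     482  North     D
3     386   Main     A
add column amount_plus_4 = t['amount'] + 4:
   amount branch grade  amount_plus_4
4     482  North     D            486
3     386   Main     A            390
Taking the value at position 0, column 'amount_plus_4' gives 486.

486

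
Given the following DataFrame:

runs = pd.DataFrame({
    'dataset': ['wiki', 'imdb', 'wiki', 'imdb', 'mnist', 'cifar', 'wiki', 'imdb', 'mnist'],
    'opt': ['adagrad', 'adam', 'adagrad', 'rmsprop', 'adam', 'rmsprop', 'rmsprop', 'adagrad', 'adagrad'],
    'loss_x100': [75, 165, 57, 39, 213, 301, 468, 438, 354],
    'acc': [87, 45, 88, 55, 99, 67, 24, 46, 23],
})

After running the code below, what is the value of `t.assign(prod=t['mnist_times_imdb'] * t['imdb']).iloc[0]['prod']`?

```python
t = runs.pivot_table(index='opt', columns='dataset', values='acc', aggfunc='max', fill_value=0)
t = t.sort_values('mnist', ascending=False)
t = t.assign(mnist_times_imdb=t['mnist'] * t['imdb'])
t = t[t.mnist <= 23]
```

48668

pivot: rows=opt, cols=dataset, max(acc):
dataset  cifar  imdb  mnist  wiki
opt                              
adagrad      0    46     23    88
adam         0    45     99     0
rmsprop     67    55      0    24
sort by mnist descending:
dataset  cifar  imdb  mnist  wiki
opt                              
adam         0    45     99     0
adagrad      0    46     23    88
rmsprop     67    55      0    24
add column mnist_times_imdb = t['mnist'] * t['imdb']:
dataset  cifar  imdb  mnist  wiki  mnist_times_imdb
opt                                                
adam         0    45     99     0              4455
adagrad      0    46     23    88              1058
rmsprop     67    55      0    24                 0
filter rows where mnist <= 23:
dataset  cifar  imdb  mnist  wiki  mnist_times_imdb
opt                                                
adagrad      0    46     23    88              1058
rmsprop     67    55      0    24                 0
add column prod = t['mnist_times_imdb'] * t['imdb']:
dataset  cifar  imdb  mnist  wiki  mnist_times_imdb   prod
opt                                                       
adagrad      0    46     23    88              1058  48668
rmsprop     67    55      0    24                 0      0
Reading off the value at position 0, column 'prod', we get 48668.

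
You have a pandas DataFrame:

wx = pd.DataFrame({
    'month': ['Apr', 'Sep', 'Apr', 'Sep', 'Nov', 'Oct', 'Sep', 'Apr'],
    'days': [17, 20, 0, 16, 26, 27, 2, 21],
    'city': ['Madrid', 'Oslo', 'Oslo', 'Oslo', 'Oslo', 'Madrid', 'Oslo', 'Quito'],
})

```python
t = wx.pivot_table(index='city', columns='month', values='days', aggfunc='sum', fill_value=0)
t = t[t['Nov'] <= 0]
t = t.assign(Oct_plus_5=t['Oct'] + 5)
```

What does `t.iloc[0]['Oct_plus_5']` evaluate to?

32

pivot: rows=city, cols=month, sum(days):
month   Apr  Nov  Oct  Sep
city                      
Madrid   17    0   27    0
Oslo      0   26    0   38
Quito    21    0    0    0
filter rows where Nov <= 0:
month   Apr  Nov  Oct  Sep
city                      
Madrid   17    0   27    0
Quito    21    0    0    0
add column Oct_plus_5 = t['Oct'] + 5:
month   Apr  Nov  Oct  Sep  Oct_plus_5
city                                  
Madrid   17    0   27    0          32
Quito    21    0    0    0           5
Reading off the value at position 0, column 'Oct_plus_5', we get 32.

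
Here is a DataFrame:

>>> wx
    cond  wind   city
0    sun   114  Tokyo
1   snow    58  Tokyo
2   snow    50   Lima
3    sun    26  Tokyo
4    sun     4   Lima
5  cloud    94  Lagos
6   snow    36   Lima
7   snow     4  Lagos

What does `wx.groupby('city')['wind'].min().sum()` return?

group by city, min of wind:
city
Lagos     4
Lima      4
Tokyo    26
Name: wind, dtype: int64
Finally, sum of the resulting series = 34.

34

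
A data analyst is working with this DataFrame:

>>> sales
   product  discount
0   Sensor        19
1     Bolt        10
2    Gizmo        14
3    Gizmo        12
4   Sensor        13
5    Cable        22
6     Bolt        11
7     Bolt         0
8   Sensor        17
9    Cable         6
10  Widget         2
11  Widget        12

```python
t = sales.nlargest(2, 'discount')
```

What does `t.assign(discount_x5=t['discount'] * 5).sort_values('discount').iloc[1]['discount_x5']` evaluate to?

110

take 2 rows with largest discount:
  product  discount
5   Cable        22
0  Sensor        19
add column discount_x5 = t['discount'] * 5:
  product  discount  discount_x5
5   Cable        22          110
0  Sensor        19           95
sort by discount:
  product  discount  discount_x5
0  Sensor        19           95
5   Cable        22          110
So iloc[1]['discount_x5'] = 110.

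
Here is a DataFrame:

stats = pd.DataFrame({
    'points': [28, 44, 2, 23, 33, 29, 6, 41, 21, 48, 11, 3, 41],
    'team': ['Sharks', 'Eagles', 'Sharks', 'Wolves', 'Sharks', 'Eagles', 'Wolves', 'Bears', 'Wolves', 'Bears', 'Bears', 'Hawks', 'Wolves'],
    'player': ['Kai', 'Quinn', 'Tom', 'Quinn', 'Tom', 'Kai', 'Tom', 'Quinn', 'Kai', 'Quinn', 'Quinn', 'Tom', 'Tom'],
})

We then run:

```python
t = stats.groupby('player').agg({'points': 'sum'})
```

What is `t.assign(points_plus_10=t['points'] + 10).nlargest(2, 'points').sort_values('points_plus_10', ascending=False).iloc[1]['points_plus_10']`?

group by player, sum of points:
        points
player        
Kai         78
Quinn      167
Tom         85
add column points_plus_10 = t['points'] + 10:
        points  points_plus_10
player                        
Kai         78              88
Quinn      167             177
Tom         85              95
take 2 rows with largest points:
        points  points_plus_10
player                        
Quinn      167             177
Tom         85              95
sort by points_plus_10 descending:
        points  points_plus_10
player                        
Quinn      167             177
Tom         85              95
Then the value at position 1, column 'points_plus_10': 95

95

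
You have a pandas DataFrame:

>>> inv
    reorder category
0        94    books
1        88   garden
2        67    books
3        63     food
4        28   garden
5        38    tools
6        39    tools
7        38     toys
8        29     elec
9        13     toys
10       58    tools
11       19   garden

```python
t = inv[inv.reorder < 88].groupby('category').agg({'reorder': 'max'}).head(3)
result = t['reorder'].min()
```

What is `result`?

filter rows where reorder < 88:
    reorder category
2        67    books
3        63     food
4        28   garden
5        38    tools
6        39    tools
7        38     toys
8        29     elec
9        13     toys
10       58    tools
11       19   garden
group by category, max of reorder:
          reorder
category         
books          67
elec           29
food           63
garden         28
tools          58
toys           38
take first 3 rows:
          reorder
category         
books          67
elec           29
food           63

29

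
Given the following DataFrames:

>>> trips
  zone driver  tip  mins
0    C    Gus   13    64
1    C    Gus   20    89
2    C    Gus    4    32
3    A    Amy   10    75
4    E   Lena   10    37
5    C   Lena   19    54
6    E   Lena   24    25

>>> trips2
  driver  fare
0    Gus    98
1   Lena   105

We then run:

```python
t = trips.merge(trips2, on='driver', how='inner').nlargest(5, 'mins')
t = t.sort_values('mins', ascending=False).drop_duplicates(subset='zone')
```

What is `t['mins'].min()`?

37

merge on 'driver' (how='inner') → 6 rows:
  zone driver  tip  mins  fare
0    C    Gus   13    64    98
1    C    Gus   20    89    98
2    C    Gus    4    32    98
3    E   Lena   10    37   105
4    C   Lena   19    54   105
5    E   Lena   24    25   105
take 5 rows with largest mins:
  zone driver  tip  mins  fare
1    C    Gus   20    89    98
0    C    Gus   13    64    98
4    C   Lena   19    54   105
3    E   Lena   10    37   105
2    C    Gus    4    32    98
sort by mins descending:
  zone driver  tip  mins  fare
1    C    Gus   20    89    98
0    C    Gus   13    64    98
4    C   Lena   19    54   105
3    E   Lena   10    37   105
2    C    Gus    4    32    98
drop duplicate zone (keep=first):
  zone driver  tip  mins  fare
1    C    Gus   20    89    98
3    E   Lena   10    37   105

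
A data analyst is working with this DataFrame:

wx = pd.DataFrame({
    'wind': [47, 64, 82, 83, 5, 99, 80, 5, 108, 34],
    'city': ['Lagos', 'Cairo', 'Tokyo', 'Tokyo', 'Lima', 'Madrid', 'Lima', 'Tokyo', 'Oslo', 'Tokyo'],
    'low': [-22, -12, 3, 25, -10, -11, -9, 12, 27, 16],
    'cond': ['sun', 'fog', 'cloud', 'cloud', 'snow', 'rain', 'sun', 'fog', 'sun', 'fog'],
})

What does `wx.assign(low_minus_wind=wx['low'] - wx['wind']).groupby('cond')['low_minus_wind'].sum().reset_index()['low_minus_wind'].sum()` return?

-588

add column low_minus_wind = wx['low'] - wx['wind']:
   wind    city  low   cond  low_minus_wind
0    47   Lagos  -22    sun             -69
1    64   Cairo  -12    fog             -76
2    82   Tokyo    3  cloud             -79
3    83   Tokyo   25  cloud             -58
4     5    Lima  -10   snow             -15
5    99  Madrid  -11   rain            -110
6    80    Lima   -9    sun             -89
7     5   Tokyo   12    fog               7
8   108    Oslo   27    sun             -81
9    34   Tokyo   16    fog             -18
group by cond, sum of low_minus_wind:
cond
cloud   -137
fog      -87
rain    -110
snow     -15
sun     -239
Name: low_minus_wind, dtype: int64
reset_index():
    cond  low_minus_wind
0  cloud            -137
1    fog             -87
2   rain            -110
3   snow             -15
4    sun            -239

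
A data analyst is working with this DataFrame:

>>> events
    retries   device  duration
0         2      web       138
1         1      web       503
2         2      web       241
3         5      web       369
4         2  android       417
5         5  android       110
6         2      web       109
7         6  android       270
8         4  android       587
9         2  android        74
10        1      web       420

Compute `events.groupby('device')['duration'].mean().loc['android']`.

group by device, mean of duration:
device
android    291.600000
web        296.666667
Name: duration, dtype: float64

291.6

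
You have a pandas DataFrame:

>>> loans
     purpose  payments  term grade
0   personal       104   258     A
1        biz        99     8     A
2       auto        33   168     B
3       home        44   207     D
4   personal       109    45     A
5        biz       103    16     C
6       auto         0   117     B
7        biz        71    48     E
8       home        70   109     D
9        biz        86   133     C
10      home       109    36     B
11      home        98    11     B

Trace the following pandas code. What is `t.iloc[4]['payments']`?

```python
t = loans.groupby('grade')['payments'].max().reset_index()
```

group by grade, max of payments:
grade
A    109
B    109
C    103
D     70
E     71
Name: payments, dtype: int64
reset_index():
  grade  payments
0     A       109
1     B       109
2     C       103
3     D        70
4     E        71
Finally, value at position 4, column 'payments' = 71.

71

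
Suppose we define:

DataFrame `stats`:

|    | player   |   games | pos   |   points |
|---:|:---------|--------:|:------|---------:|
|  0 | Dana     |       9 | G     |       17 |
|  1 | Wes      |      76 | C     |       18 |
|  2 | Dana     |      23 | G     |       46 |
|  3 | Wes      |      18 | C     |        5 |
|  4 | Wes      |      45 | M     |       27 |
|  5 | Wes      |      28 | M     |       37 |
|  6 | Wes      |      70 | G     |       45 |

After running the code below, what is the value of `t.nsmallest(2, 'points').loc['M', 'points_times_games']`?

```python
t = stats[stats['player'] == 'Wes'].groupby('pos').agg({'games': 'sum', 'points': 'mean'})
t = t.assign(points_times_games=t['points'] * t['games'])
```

filter rows where player == 'Wes':
  player  games pos  points
1    Wes     76   C      18
3    Wes     18   C       5
4    Wes     45   M      27
5    Wes     28   M      37
6    Wes     70   G      45
group by pos: sum(games), mean(points):
     games  points
pos               
C       94    11.5
G       70    45.0
M       73    32.0
add column points_times_games = t['points'] * t['games']:
     games  points  points_times_games
pos                                   
C       94    11.5              1081.0
G       70    45.0              3150.0
M       73    32.0              2336.0
take 2 rows with smallest points:
     games  points  points_times_games
pos                                   
C       94    11.5              1081.0
M       73    32.0              2336.0

2336.0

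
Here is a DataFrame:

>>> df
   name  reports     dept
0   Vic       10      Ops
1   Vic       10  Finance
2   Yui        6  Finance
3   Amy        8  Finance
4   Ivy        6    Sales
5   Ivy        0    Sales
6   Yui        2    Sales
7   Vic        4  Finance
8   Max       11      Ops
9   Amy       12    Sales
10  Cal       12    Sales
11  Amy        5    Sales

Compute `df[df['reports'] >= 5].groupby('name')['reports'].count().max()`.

3

filter rows where reports >= 5:
   name  reports     dept
0   Vic       10      Ops
1   Vic       10  Finance
2   Yui        6  Finance
3   Amy        8  Finance
4   Ivy        6    Sales
8   Max       11      Ops
9   Amy       12    Sales
10  Cal       12    Sales
11  Amy        5    Sales
group by name, count of reports:
name
Amy    3
Cal    1
Ivy    1
Max    1
Vic    2
Yui    1
Name: reports, dtype: int64
So max() = 3.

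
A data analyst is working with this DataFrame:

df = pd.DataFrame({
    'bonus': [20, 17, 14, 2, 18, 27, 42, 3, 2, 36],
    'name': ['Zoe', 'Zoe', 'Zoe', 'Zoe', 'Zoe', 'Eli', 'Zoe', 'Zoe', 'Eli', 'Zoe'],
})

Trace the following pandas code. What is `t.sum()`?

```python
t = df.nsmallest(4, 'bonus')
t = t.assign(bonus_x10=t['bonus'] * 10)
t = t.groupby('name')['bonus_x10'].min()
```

40

take 4 rows with smallest bonus:
   bonus name
3      2  Zoe
8      2  Eli
7      3  Zoe
2     14  Zoe
add column bonus_x10 = t['bonus'] * 10:
   bonus name  bonus_x10
3      2  Zoe         20
8      2  Eli         20
7      3  Zoe         30
2     14  Zoe        140
group by name, min of bonus_x10:
name
Eli    20
Zoe    20
Name: bonus_x10, dtype: int64
Reading off the sum of the resulting series, we get 40.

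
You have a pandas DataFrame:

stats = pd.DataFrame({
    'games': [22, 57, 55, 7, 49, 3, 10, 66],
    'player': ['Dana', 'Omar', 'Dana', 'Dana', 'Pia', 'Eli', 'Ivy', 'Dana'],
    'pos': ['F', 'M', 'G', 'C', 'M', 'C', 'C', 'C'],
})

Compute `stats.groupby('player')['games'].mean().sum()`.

156.5

group by player, mean of games:
player
Dana    37.5
Eli      3.0
Ivy     10.0
Omar    57.0
Pia     49.0
Name: games, dtype: float64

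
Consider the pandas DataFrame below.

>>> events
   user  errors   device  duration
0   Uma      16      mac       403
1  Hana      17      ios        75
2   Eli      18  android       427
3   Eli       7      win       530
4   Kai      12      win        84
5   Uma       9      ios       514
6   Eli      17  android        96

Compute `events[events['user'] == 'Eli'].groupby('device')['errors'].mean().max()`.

filter rows where user == 'Eli':
  user  errors   device  duration
2  Eli      18  android       427
3  Eli       7      win       530
6  Eli      17  android        96
group by device, mean of errors:
device
android    17.5
win         7.0
Name: errors, dtype: float64

17.5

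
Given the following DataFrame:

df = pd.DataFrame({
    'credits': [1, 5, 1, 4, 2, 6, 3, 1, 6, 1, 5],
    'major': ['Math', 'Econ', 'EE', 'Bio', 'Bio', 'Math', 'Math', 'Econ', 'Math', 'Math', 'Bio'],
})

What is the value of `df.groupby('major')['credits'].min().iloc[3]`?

group by major, min of credits:
major
Bio     2
EE      1
Econ    1
Math    1
Name: credits, dtype: int64
Finally, value at position 3 = 1.

1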